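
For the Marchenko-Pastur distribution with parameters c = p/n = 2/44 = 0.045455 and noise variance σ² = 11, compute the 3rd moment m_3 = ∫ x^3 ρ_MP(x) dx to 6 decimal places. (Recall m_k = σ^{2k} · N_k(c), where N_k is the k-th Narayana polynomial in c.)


E[X³] = σ⁶ (1 + 3c + c²) (third MP moment). With σ² = 11 (so σ⁶ = 1331) and c = 2/44 = 0.045455: E[X³] = 1331 · (1 + 3·0.045455 + (0.045455)²) = 1331 · 1.138430.

So E[X^3] = 1515.250000.


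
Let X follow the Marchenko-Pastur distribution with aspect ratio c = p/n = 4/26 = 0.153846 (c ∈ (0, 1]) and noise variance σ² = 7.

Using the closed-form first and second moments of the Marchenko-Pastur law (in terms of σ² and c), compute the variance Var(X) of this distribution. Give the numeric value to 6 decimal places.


Recall the MP moments m_1 = E[X] = σ² and m_2 = E[X²] = σ⁴ (1 + c).
m_1 = E[X] = σ² = 7, so m_1² = 49.
m_2 = E[X²] = σ⁴ (1 + c) = 49 · (1 + 0.153846) = 49 · 1.153846 = 56.538462.
(Note m_2 − m_1² simplifies to c · σ⁴ = 0.153846 · 49.)

Var(X) = m_2 − m_1² = 56.538462 − 49 = 7.538462.


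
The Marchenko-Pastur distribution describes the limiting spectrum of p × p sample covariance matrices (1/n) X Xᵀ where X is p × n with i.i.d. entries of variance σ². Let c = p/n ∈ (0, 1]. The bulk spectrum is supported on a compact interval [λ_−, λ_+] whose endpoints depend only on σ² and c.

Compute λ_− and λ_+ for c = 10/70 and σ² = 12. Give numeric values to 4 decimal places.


c = 10/70 = 0.142857; √c = 0.377964.
λ_− = σ² (1 − √c)² = 12 · (1 − 0.377964)² = 12 · (0.622036)² = 4.643138.
λ_+ = σ² (1 + √c)² = 12 · (1 + 0.377964)² = 12 · (1.377964)² = 22.785433.

Rounded to 4 decimal places: λ_− ≈ 4.6431, λ_+ ≈ 22.7854.


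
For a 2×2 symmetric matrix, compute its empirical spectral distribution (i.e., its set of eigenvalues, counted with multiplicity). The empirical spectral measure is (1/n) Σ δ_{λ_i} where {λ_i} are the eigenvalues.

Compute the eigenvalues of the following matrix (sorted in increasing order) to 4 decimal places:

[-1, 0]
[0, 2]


Since M is real symmetric, both eigenvalues are real; they are the roots of det(λI − M) = λ² − (tr M) λ + det M.
tr M = -1 + 2 = 1.
det M = (-1)·2 − 0² = -2 − 0 = -2.
Characteristic polynomial: λ² − λ − 2 = 0.
Discriminant Δ = (tr M)² − 4·det M = 1 − (-8) = 9; √Δ = 3.000000.
λ = (tr M ± √Δ)/2 = (1 ± 3.000000)/2, giving (tr M − √Δ)/2 = -1.0000 and (tr M + √Δ)/2 = 2.0000.

Eigenvalues sorted in increasing order: [-1.0000, 2.0000].


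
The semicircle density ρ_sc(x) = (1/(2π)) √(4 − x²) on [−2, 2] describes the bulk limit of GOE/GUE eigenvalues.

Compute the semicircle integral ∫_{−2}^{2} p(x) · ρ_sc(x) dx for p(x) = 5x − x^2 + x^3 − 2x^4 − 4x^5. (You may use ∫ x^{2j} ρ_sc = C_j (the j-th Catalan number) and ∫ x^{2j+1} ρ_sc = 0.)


Write p(x) = Σ a_i x^i, split into monomials and integrate each against ρ_sc separately.
Using ∫ x^{2j} ρ_sc = C_j = (1/(j+1)) C(2j, j) (Catalan numbers) and ∫ x^{2j+1} ρ_sc = 0 (odd monomials vanish by symmetry):
  i = 1 (odd): ∫ x^1 ρ_sc = 0 (vanishes)
  i = 2 (even): a_2 · C_{1} = -1 · 1 = -1
  i = 3 (odd): ∫ x^3 ρ_sc = 0 (vanishes)
  i = 4 (even): a_4 · C_{2} = -2 · 2 = -4
  i = 5 (odd): ∫ x^5 ρ_sc = 0 (vanishes)

Summing the contributions: ∫_{−2}^{2} p(x) ρ_sc(x) dx = (-1) + (-4) = -5.


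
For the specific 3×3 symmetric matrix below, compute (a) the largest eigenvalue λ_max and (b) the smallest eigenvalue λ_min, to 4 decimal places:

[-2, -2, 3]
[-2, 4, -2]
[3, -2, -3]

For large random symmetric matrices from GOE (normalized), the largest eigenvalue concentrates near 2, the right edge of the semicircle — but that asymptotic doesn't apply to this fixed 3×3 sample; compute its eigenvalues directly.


Since M is real symmetric, all three eigenvalues are real; they are the roots of det(λI − M) = λ³ − (tr M) λ² + s λ − det M, where s is the sum of the principal 2×2 minors.
tr M = -2 + 4 + (-3) = -1.
s = ((-2)·4 − (-2)²) + ((-2)·(-3) − 3²) + (4·(-3) − (-2)²) = -12 + (-3) + (-16) = -31.
det M (expand along row 1) = (-2)·(-16) − (-2)·12 + 3·(-8) = 32.
Characteristic polynomial: λ³ + λ² − 31λ − 32 = 0.
Substitute λ = y + (tr M)/3 = y − 0.333333 to remove the quadratic term: y³ + p·y + q = 0 with p = s − (tr M)²/3 = -31.333333 and q = −2(tr M)³/27 + (tr M)·s/3 − det M = -21.592593.
Three real roots ⇒ use the trigonometric (Viète) form: r = 2√(−p/3) = 6.463573, φ = arccos(3q/(p·r)) = arccos(0.319850) = 1.245225 rad.
y_k = r·cos(φ/3 − 2πk/3) for k = 0, 1, 2 gives y = 5.914726, -0.700076, -5.214650.
λ_k = y_k − 0.333333 gives λ = 5.5814, -1.0334, -5.5480 (check: the sum is -1.0000 = tr M).

Hence λ_max = 5.5814 and λ_min = -5.5480.


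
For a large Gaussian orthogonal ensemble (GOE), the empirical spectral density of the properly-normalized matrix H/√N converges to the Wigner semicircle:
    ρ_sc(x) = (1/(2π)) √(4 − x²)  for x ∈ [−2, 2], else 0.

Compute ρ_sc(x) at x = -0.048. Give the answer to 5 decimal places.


ρ_sc(x) = (1/(2π)) √(4 − x²). With x = -0.048:
  4 − x² = 4 − (-0.048)² = 4 − 0.002304 = 3.997696.
  √(4 − x²) = 1.999424.
  1/(2π) = 0.159155.
  ρ_sc(-0.048) = 0.159155 · 1.999424 = 0.318218.

Rounded to 5 decimal places: ρ_sc(-0.048) ≈ 0.31822.


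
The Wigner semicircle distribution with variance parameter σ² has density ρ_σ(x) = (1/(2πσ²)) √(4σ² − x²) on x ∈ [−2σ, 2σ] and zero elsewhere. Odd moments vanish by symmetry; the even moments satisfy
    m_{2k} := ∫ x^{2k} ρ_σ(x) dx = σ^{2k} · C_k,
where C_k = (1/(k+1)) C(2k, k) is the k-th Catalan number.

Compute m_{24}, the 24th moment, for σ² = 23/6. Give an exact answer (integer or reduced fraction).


By the scaled semicircle moment identity, m_{2k} = σ^{2k} · C_k with k = 12.
C_12 = (1/(k+1)) · C(2k, k) = (1/13) · C(24, 12) = (1/13) · 2704156 = 208012.
σ^{2k} = (σ²)^k = (23/6)^12 = 21914624432020321/2176782336.

Therefore m_{24} = σ^{24} · C_12 = (21914624432020321/2176782336) · 208012 = 1139626214338352752963/544195584.


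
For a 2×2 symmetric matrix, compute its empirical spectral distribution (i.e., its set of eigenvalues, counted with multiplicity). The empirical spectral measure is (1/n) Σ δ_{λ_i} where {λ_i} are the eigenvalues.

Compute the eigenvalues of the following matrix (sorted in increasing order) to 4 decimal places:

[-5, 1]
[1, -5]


Since M is real symmetric, both eigenvalues are real; they are the roots of det(λI − M) = λ² − (tr M) λ + det M.
tr M = -5 + (-5) = -10.
det M = (-5)·(-5) − 1² = 25 − 1 = 24.
Characteristic polynomial: λ² + 10λ + 24 = 0.
Discriminant Δ = (tr M)² − 4·det M = 100 − 96 = 4; √Δ = 2.000000.
λ = (tr M ± √Δ)/2 = (-10 ± 2.000000)/2, giving (tr M − √Δ)/2 = -6.0000 and (tr M + √Δ)/2 = -4.0000.

Eigenvalues sorted in increasing order: [-6.0000, -4.0000].


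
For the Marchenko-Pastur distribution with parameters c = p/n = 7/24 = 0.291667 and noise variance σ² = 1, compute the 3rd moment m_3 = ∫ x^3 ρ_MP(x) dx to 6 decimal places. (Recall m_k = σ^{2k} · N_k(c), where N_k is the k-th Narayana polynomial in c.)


E[X³] = σ⁶ (1 + 3c + c²) (third MP moment). With σ² = 1 (so σ⁶ = 1) and c = 7/24 = 0.291667: E[X³] = 1 · (1 + 3·0.291667 + (0.291667)²) = 1 · 1.960069.

So E[X^3] = 1.960069.


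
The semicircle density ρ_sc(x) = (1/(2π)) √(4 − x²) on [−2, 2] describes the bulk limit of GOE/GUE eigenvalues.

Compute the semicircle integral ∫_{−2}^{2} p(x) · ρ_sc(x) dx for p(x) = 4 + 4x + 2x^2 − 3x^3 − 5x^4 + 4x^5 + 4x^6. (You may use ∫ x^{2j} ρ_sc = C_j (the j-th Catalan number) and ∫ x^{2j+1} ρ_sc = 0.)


Write p(x) = Σ a_i x^i, split into monomials and integrate each against ρ_sc separately.
Using ∫ x^{2j} ρ_sc = C_j = (1/(j+1)) C(2j, j) (Catalan numbers) and ∫ x^{2j+1} ρ_sc = 0 (odd monomials vanish by symmetry):
  i = 0 (even): a_0 · C_{0} = 4 · 1 = 4
  i = 1 (odd): ∫ x^1 ρ_sc = 0 (vanishes)
  i = 2 (even): a_2 · C_{1} = 2 · 1 = 2
  i = 3 (odd): ∫ x^3 ρ_sc = 0 (vanishes)
  i = 4 (even): a_4 · C_{2} = -5 · 2 = -10
  i = 5 (odd): ∫ x^5 ρ_sc = 0 (vanishes)
  i = 6 (even): a_6 · C_{3} = 4 · 5 = 20

Summing the contributions: ∫_{−2}^{2} p(x) ρ_sc(x) dx = 4 + 2 + (-10) + 20 = 16.


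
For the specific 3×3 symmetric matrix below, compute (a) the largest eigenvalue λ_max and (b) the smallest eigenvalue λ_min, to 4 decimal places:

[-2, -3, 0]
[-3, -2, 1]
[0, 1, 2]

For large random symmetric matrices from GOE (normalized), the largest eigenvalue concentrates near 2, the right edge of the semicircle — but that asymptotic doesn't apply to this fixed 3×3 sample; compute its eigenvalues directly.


Since M is real symmetric, all three eigenvalues are real; they are the roots of det(λI − M) = λ³ − (tr M) λ² + s λ − det M, where s is the sum of the principal 2×2 minors.
tr M = -2 + (-2) + 2 = -2.
s = ((-2)·(-2) − (-3)²) + ((-2)·2 − 0²) + ((-2)·2 − 1²) = -5 + (-4) + (-5) = -14.
det M (expand along row 1) = (-2)·(-5) − (-3)·(-6) + 0·(-3) = -8.
Characteristic polynomial: λ³ + 2λ² − 14λ + 8 = 0.
Substitute λ = y + (tr M)/3 = y − 0.666667 to remove the quadratic term: y³ + p·y + q = 0 with p = s − (tr M)²/3 = -15.333333 and q = −2(tr M)³/27 + (tr M)·s/3 − det M = 17.925926.
Three real roots ⇒ use the trigonometric (Viète) form: r = 2√(−p/3) = 4.521553, φ = arccos(3q/(p·r)) = arccos(-0.775673) = 2.458577 rad.
y_k = r·cos(φ/3 − 2πk/3) for k = 0, 1, 2 gives y = 3.086267, 1.318605, -4.404872.
λ_k = y_k − 0.666667 gives λ = 2.4196, 0.6519, -5.0715 (check: the sum is -2.0000 = tr M).

Hence λ_max = 2.4196 and λ_min = -5.0715.


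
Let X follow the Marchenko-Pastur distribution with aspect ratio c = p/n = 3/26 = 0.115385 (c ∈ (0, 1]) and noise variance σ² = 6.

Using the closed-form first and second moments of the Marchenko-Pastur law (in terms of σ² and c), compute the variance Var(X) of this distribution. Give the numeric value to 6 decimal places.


Recall the MP moments m_1 = E[X] = σ² and m_2 = E[X²] = σ⁴ (1 + c).
m_1 = E[X] = σ² = 6, so m_1² = 36.
m_2 = E[X²] = σ⁴ (1 + c) = 36 · (1 + 0.115385) = 36 · 1.115385 = 40.153846.
(Note m_2 − m_1² simplifies to c · σ⁴ = 0.115385 · 36.)

Var(X) = m_2 − m_1² = 40.153846 − 36 = 4.153846.


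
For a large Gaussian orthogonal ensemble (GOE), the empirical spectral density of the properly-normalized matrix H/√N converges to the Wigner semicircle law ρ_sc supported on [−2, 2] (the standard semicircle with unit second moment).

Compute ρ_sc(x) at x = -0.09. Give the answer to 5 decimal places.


ρ_sc(x) = (1/(2π)) √(4 − x²). With x = -0.09:
  4 − x² = 4 − (-0.09)² = 4 − 0.008100 = 3.991900.
  √(4 − x²) = 1.997974.
  1/(2π) = 0.159155.
  ρ_sc(-0.09) = 0.159155 · 1.997974 = 0.317987.

Rounded to 5 decimal places: ρ_sc(-0.09) ≈ 0.31799.


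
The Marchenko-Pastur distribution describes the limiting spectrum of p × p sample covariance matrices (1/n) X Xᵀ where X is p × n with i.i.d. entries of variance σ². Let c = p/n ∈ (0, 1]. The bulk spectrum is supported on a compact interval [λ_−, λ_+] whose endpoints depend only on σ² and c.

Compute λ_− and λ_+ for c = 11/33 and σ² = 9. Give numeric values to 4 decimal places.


c = 11/33 = 0.333333; √c = 0.577350.
λ_− = σ² (1 − √c)² = 9 · (1 − 0.577350)² = 9 · (0.422650)² = 1.607695.
λ_+ = σ² (1 + √c)² = 9 · (1 + 0.577350)² = 9 · (1.577350)² = 22.392305.

Rounded to 4 decimal places: λ_− ≈ 1.6077, λ_+ ≈ 22.3923.


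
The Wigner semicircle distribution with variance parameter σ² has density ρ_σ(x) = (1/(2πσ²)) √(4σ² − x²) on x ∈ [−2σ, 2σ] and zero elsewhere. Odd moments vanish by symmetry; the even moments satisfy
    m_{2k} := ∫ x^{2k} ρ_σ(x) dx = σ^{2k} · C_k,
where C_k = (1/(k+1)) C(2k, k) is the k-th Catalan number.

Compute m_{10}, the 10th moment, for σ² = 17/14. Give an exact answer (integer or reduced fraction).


By the scaled semicircle moment identity, m_{2k} = σ^{2k} · C_k with k = 5.
C_5 = (1/(k+1)) · C(2k, k) = (1/6) · C(10, 5) = (1/6) · 252 = 42.
σ^{2k} = (σ²)^k = (17/14)^5 = 1419857/537824.

Therefore m_{10} = σ^{10} · C_5 = (1419857/537824) · 42 = 4259571/38416.


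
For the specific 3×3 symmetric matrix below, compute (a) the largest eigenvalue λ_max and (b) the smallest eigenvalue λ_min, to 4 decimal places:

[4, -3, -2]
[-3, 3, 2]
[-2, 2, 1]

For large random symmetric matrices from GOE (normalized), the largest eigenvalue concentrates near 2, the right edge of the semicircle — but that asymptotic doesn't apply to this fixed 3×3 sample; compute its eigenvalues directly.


Since M is real symmetric, all three eigenvalues are real; they are the roots of det(λI − M) = λ³ − (tr M) λ² + s λ − det M, where s is the sum of the principal 2×2 minors.
tr M = 4 + 3 + 1 = 8.
s = (4·3 − (-3)²) + (4·1 − (-2)²) + (3·1 − 2²) = 3 + 0 + (-1) = 2.
det M (expand along row 1) = 4·(-1) − (-3)·1 + (-2)·0 = -1.
Characteristic polynomial: λ³ − 8λ² + 2λ + 1 = 0.
Substitute λ = y + (tr M)/3 = y + 2.666667 to remove the quadratic term: y³ + p·y + q = 0 with p = s − (tr M)²/3 = -19.333333 and q = −2(tr M)³/27 + (tr M)·s/3 − det M = -31.592593.
Three real roots ⇒ use the trigonometric (Viète) form: r = 2√(−p/3) = 5.077182, φ = arccos(3q/(p·r)) = arccos(0.965555) = 0.263228 rad.
y_k = r·cos(φ/3 − 2πk/3) for k = 0, 1, 2 gives y = 5.057651, -2.143518, -2.914132.
λ_k = y_k + 2.666667 gives λ = 7.7243, 0.5231, -0.2475 (check: the sum is 8.0000 = tr M).

Hence λ_max = 7.7243 and λ_min = -0.2475.


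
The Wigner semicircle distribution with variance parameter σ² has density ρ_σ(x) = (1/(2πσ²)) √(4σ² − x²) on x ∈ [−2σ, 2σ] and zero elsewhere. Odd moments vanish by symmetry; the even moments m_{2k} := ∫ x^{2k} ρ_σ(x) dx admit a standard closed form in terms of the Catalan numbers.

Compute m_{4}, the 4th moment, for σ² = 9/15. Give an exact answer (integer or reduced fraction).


By the scaled semicircle moment identity, m_{2k} = σ^{2k} · C_k with k = 2.
C_2 = (1/(k+1)) · C(2k, k) = (1/3) · C(4, 2) = (1/3) · 6 = 2.
σ^{2k} = (σ²)^k = (9/15)^2 = 9/25.

Therefore m_{4} = σ^{4} · C_2 = (9/25) · 2 = 18/25.


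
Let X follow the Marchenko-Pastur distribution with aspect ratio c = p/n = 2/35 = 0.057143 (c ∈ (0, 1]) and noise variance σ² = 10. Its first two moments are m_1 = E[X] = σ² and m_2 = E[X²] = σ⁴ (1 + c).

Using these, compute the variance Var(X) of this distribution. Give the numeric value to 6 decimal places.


m_1 = E[X] = σ² = 10, so m_1² = 100.
m_2 = E[X²] = σ⁴ (1 + c) = 100 · (1 + 0.057143) = 100 · 1.057143 = 105.714286.
(Note m_2 − m_1² simplifies to c · σ⁴ = 0.057143 · 100.)

Var(X) = m_2 − m_1² = 105.714286 − 100 = 5.714286.


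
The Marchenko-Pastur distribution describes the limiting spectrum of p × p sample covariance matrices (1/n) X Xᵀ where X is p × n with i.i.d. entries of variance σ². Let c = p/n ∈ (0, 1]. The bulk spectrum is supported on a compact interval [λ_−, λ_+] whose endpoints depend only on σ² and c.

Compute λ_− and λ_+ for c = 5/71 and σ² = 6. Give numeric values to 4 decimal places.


c = 5/71 = 0.070423; √c = 0.265372.
λ_− = σ² (1 − √c)² = 6 · (1 − 0.265372)² = 6 · (0.734628)² = 3.238066.
λ_+ = σ² (1 + √c)² = 6 · (1 + 0.265372)² = 6 · (1.265372)² = 9.607005.

Rounded to 4 decimal places: λ_− ≈ 3.2381, λ_+ ≈ 9.6070.


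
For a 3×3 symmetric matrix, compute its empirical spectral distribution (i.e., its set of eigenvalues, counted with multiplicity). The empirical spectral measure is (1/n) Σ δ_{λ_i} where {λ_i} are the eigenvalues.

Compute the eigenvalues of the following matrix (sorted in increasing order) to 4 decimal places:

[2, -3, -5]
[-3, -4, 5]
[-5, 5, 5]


Since M is real symmetric, all three eigenvalues are real; they are the roots of det(λI − M) = λ³ − (tr M) λ² + s λ − det M, where s is the sum of the principal 2×2 minors.
tr M = 2 + (-4) + 5 = 3.
s = (2·(-4) − (-3)²) + (2·5 − (-5)²) + ((-4)·5 − 5²) = -17 + (-15) + (-45) = -77.
det M (expand along row 1) = 2·(-45) − (-3)·10 + (-5)·(-35) = 115.
Characteristic polynomial: λ³ − 3λ² − 77λ − 115 = 0.
Substitute λ = y + (tr M)/3 = y + 1.000000 to remove the quadratic term: y³ + p·y + q = 0 with p = s − (tr M)²/3 = -80.000000 and q = −2(tr M)³/27 + (tr M)·s/3 − det M = -194.000000.
Three real roots ⇒ use the trigonometric (Viète) form: r = 2√(−p/3) = 10.327956, φ = arccos(3q/(p·r)) = arccos(0.704399) = 0.789220 rad.
y_k = r·cos(φ/3 − 2πk/3) for k = 0, 1, 2 gives y = 9.972625, -2.660359, -7.312266.
λ_k = y_k + 1.000000 gives λ = 10.9726, -1.6604, -6.3123 (check: the sum is 3.0000 = tr M).

Eigenvalues sorted in increasing order: [-6.3123, -1.6604, 10.9726].


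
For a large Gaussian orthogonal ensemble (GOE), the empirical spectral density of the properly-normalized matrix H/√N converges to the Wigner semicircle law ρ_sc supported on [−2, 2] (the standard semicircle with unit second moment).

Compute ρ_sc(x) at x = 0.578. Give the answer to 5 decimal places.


ρ_sc(x) = (1/(2π)) √(4 − x²). With x = 0.578:
  4 − x² = 4 − (0.578)² = 4 − 0.334084 = 3.665916.
  √(4 − x²) = 1.914658.
  1/(2π) = 0.159155.
  ρ_sc(0.578) = 0.159155 · 1.914658 = 0.304727.

Rounded to 5 decimal places: ρ_sc(0.578) ≈ 0.30473.


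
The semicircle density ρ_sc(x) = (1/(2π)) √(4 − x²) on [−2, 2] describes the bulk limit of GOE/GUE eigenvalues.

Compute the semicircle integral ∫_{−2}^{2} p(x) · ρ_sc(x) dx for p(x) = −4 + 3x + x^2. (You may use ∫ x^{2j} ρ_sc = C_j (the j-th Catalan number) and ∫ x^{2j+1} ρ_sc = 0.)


Write p(x) = Σ a_i x^i, split into monomials and integrate each against ρ_sc separately.
Using ∫ x^{2j} ρ_sc = C_j = (1/(j+1)) C(2j, j) (Catalan numbers) and ∫ x^{2j+1} ρ_sc = 0 (odd monomials vanish by symmetry):
  i = 0 (even): a_0 · C_{0} = -4 · 1 = -4
  i = 1 (odd): ∫ x^1 ρ_sc = 0 (vanishes)
  i = 2 (even): a_2 · C_{1} = 1 · 1 = 1

Summing the contributions: ∫_{−2}^{2} p(x) ρ_sc(x) dx = (-4) + 1 = -3.


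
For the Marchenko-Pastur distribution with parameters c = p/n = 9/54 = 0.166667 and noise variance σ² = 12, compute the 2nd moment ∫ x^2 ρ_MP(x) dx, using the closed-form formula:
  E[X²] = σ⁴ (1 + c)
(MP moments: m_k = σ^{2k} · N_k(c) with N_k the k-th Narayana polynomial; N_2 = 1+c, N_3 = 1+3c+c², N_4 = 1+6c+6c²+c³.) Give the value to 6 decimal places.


E[X²] = σ⁴ (1 + c) (second MP moment). With σ² = 12 (so σ⁴ = 144) and c = 9/54 = 0.166667: E[X²] = 144 · (1 + 0.166667) = 144 · 1.166667.

So E[X^2] = 168.000000.


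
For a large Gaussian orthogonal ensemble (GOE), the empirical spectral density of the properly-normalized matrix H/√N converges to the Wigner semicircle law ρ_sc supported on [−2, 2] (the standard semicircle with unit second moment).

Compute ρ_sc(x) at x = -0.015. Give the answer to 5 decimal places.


ρ_sc(x) = (1/(2π)) √(4 − x²). With x = -0.015:
  4 − x² = 4 − (-0.015)² = 4 − 0.000225 = 3.999775.
  √(4 − x²) = 1.999944.
  1/(2π) = 0.159155.
  ρ_sc(-0.015) = 0.159155 · 1.999944 = 0.318301.

Rounded to 5 decimal places: ρ_sc(-0.015) ≈ 0.31830.


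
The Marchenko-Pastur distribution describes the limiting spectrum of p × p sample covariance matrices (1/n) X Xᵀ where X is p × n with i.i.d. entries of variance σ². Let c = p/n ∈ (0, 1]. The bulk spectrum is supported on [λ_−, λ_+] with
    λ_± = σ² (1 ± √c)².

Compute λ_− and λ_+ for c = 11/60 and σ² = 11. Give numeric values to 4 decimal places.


c = 11/60 = 0.183333; √c = 0.428174.
λ_− = σ² (1 − √c)² = 11 · (1 − 0.428174)² = 11 · (0.571826)² = 3.596829.
λ_+ = σ² (1 + √c)² = 11 · (1 + 0.428174)² = 11 · (1.428174)² = 22.436504.

Rounded to 4 decimal places: λ_− ≈ 3.5968, λ_+ ≈ 22.4365.


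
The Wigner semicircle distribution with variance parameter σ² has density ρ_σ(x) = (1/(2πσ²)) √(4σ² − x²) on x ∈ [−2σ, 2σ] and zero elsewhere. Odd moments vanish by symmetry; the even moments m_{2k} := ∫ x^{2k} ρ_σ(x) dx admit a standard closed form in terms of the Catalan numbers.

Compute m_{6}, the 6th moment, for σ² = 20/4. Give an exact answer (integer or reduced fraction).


By the scaled semicircle moment identity, m_{2k} = σ^{2k} · C_k with k = 3.
C_3 = (1/(k+1)) · C(2k, k) = (1/4) · C(6, 3) = (1/4) · 20 = 5.
σ^{2k} = (σ²)^k = (20/4)^3 = 125.

Therefore m_{6} = σ^{6} · C_3 = 125 · 5 = 625.


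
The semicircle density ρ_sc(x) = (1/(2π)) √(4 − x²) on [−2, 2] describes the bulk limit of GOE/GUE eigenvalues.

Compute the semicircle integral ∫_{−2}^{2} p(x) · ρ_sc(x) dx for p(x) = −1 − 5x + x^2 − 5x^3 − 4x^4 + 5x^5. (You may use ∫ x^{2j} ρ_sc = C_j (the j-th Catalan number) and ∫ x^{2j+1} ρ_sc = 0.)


Write p(x) = Σ a_i x^i, split into monomials and integrate each against ρ_sc separately.
Using ∫ x^{2j} ρ_sc = C_j = (1/(j+1)) C(2j, j) (Catalan numbers) and ∫ x^{2j+1} ρ_sc = 0 (odd monomials vanish by symmetry):
  i = 0 (even): a_0 · C_{0} = -1 · 1 = -1
  i = 1 (odd): ∫ x^1 ρ_sc = 0 (vanishes)
  i = 2 (even): a_2 · C_{1} = 1 · 1 = 1
  i = 3 (odd): ∫ x^3 ρ_sc = 0 (vanishes)
  i = 4 (even): a_4 · C_{2} = -4 · 2 = -8
  i = 5 (odd): ∫ x^5 ρ_sc = 0 (vanishes)

Summing the contributions: ∫_{−2}^{2} p(x) ρ_sc(x) dx = (-1) + 1 + (-8) = -8.


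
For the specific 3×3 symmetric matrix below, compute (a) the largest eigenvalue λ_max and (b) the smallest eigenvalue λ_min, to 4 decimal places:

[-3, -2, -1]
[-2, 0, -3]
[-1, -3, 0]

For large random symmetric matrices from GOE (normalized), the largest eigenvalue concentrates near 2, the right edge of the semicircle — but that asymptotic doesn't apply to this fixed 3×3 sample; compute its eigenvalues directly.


Since M is real symmetric, all three eigenvalues are real; they are the roots of det(λI − M) = λ³ − (tr M) λ² + s λ − det M, where s is the sum of the principal 2×2 minors.
tr M = -3 + 0 + 0 = -3.
s = ((-3)·0 − (-2)²) + ((-3)·0 − (-1)²) + (0·0 − (-3)²) = -4 + (-1) + (-9) = -14.
det M (expand along row 1) = (-3)·(-9) − (-2)·(-3) + (-1)·6 = 15.
Characteristic polynomial: λ³ + 3λ² − 14λ − 15 = 0.
Substitute λ = y + (tr M)/3 = y − 1.000000 to remove the quadratic term: y³ + p·y + q = 0 with p = s − (tr M)²/3 = -17.000000 and q = −2(tr M)³/27 + (tr M)·s/3 − det M = 1.000000.
Three real roots ⇒ use the trigonometric (Viète) form: r = 2√(−p/3) = 4.760952, φ = arccos(3q/(p·r)) = arccos(-0.037066) = 1.607871 rad.
y_k = r·cos(φ/3 − 2πk/3) for k = 0, 1, 2 gives y = 4.093373, 0.058836, -4.152209.
λ_k = y_k − 1.000000 gives λ = 3.0934, -0.9412, -5.1522 (check: the sum is -3.0000 = tr M).

Hence λ_max = 3.0934 and λ_min = -5.1522.


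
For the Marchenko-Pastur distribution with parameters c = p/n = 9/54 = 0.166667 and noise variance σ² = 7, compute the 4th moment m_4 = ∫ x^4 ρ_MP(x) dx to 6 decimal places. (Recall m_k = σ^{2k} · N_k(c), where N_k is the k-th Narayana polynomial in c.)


E[X⁴] = σ⁸ (1 + 6c + 6c² + c³) (fourth MP moment). With σ² = 7 (so σ⁸ = 2401) and c = 9/54 = 0.166667: E[X⁴] = 2401 · (1 + 6·0.166667 + 6·(0.166667)² + (0.166667)³) = 2401 · 2.171296.

So E[X^4] = 5213.282407.


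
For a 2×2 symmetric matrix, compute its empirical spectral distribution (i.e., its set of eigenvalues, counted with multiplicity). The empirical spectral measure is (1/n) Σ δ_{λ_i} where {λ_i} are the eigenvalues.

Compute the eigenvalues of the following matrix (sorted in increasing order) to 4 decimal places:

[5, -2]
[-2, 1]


Since M is real symmetric, both eigenvalues are real; they are the roots of det(λI − M) = λ² − (tr M) λ + det M.
tr M = 5 + 1 = 6.
det M = 5·1 − (-2)² = 5 − 4 = 1.
Characteristic polynomial: λ² − 6λ + 1 = 0.
Discriminant Δ = (tr M)² − 4·det M = 36 − 4 = 32; √Δ = 5.656854.
λ = (tr M ± √Δ)/2 = (6 ± 5.656854)/2, giving (tr M − √Δ)/2 = 0.1716 and (tr M + √Δ)/2 = 5.8284.

Eigenvalues sorted in increasing order: [0.1716, 5.8284].


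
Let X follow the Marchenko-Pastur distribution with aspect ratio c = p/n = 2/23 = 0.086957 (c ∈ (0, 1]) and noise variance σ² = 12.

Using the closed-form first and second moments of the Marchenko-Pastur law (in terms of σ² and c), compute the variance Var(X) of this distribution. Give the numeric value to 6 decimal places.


Recall the MP moments m_1 = E[X] = σ² and m_2 = E[X²] = σ⁴ (1 + c).
m_1 = E[X] = σ² = 12, so m_1² = 144.
m_2 = E[X²] = σ⁴ (1 + c) = 144 · (1 + 0.086957) = 144 · 1.086957 = 156.521739.
(Note m_2 − m_1² simplifies to c · σ⁴ = 0.086957 · 144.)

Var(X) = m_2 − m_1² = 156.521739 − 144 = 12.521739.


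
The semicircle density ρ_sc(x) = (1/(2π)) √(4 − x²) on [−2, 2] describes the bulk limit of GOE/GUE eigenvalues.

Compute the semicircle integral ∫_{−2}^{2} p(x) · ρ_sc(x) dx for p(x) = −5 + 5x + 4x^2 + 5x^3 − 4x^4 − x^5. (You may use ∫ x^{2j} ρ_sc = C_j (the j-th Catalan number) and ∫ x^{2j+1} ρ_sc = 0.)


Write p(x) = Σ a_i x^i, split into monomials and integrate each against ρ_sc separately.
Using ∫ x^{2j} ρ_sc = C_j = (1/(j+1)) C(2j, j) (Catalan numbers) and ∫ x^{2j+1} ρ_sc = 0 (odd monomials vanish by symmetry):
  i = 0 (even): a_0 · C_{0} = -5 · 1 = -5
  i = 1 (odd): ∫ x^1 ρ_sc = 0 (vanishes)
  i = 2 (even): a_2 · C_{1} = 4 · 1 = 4
  i = 3 (odd): ∫ x^3 ρ_sc = 0 (vanishes)
  i = 4 (even): a_4 · C_{2} = -4 · 2 = -8
  i = 5 (odd): ∫ x^5 ρ_sc = 0 (vanishes)

Summing the contributions: ∫_{−2}^{2} p(x) ρ_sc(x) dx = (-5) + 4 + (-8) = -9.


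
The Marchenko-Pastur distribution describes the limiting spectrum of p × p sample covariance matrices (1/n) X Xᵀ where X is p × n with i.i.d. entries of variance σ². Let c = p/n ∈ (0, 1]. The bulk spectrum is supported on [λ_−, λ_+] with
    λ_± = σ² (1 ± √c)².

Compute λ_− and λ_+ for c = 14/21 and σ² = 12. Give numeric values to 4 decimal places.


c = 14/21 = 0.666667; √c = 0.816497.
λ_− = σ² (1 − √c)² = 12 · (1 − 0.816497)² = 12 · (0.183503)² = 0.404082.
λ_+ = σ² (1 + √c)² = 12 · (1 + 0.816497)² = 12 · (1.816497)² = 39.595918.

Rounded to 4 decimal places: λ_− ≈ 0.4041, λ_+ ≈ 39.5959.


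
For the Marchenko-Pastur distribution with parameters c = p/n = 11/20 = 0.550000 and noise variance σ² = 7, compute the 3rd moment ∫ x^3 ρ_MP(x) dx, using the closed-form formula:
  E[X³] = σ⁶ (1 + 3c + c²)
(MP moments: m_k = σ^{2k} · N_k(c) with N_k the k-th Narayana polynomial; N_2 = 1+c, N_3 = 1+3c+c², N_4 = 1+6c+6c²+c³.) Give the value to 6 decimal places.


E[X³] = σ⁶ (1 + 3c + c²) (third MP moment). With σ² = 7 (so σ⁶ = 343) and c = 11/20 = 0.550000: E[X³] = 343 · (1 + 3·0.550000 + (0.550000)²) = 343 · 2.952500.

So E[X^3] = 1012.707500.


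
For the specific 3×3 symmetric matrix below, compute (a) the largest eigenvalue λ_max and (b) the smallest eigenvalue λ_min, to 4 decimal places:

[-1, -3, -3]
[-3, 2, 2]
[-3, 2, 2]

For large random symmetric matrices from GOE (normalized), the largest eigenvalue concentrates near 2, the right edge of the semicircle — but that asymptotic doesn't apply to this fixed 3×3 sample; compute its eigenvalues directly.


Since M is real symmetric, all three eigenvalues are real; they are the roots of det(λI − M) = λ³ − (tr M) λ² + s λ − det M, where s is the sum of the principal 2×2 minors.
tr M = -1 + 2 + 2 = 3.
s = ((-1)·2 − (-3)²) + ((-1)·2 − (-3)²) + (2·2 − 2²) = -11 + (-11) + 0 = -22.
det M (expand along row 1) = (-1)·0 − (-3)·0 + (-3)·0 = 0.
Characteristic polynomial: λ³ − 3λ² − 22λ = 0.
Substitute λ = y + (tr M)/3 = y + 1.000000 to remove the quadratic term: y³ + p·y + q = 0 with p = s − (tr M)²/3 = -25.000000 and q = −2(tr M)³/27 + (tr M)·s/3 − det M = -24.000000.
Three real roots ⇒ use the trigonometric (Viète) form: r = 2√(−p/3) = 5.773503, φ = arccos(3q/(p·r)) = arccos(0.498831) = 1.048547 rad.
y_k = r·cos(φ/3 − 2πk/3) for k = 0, 1, 2 gives y = 5.424429, -1.000000, -4.424429.
λ_k = y_k + 1.000000 gives λ = 6.4244, 0.0000, -3.4244 (check: the sum is 3.0000 = tr M).

Hence λ_max = 6.4244 and λ_min = -3.4244.


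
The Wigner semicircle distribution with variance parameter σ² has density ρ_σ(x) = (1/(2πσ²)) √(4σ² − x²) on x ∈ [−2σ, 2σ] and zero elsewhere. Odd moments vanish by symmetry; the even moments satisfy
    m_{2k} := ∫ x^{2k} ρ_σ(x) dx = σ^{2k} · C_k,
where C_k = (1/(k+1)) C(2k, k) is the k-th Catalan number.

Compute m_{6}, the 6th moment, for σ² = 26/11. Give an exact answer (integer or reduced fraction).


By the scaled semicircle moment identity, m_{2k} = σ^{2k} · C_k with k = 3.
C_3 = (1/(k+1)) · C(2k, k) = (1/4) · C(6, 3) = (1/4) · 20 = 5.
σ^{2k} = (σ²)^k = (26/11)^3 = 17576/1331.

Therefore m_{6} = σ^{6} · C_3 = (17576/1331) · 5 = 87880/1331.


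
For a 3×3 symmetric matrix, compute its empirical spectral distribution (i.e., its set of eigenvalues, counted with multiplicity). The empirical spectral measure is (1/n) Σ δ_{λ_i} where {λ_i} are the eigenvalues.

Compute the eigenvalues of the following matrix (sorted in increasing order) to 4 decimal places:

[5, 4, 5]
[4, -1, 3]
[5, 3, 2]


Since M is real symmetric, all three eigenvalues are real; they are the roots of det(λI − M) = λ³ − (tr M) λ² + s λ − det M, where s is the sum of the principal 2×2 minors.
tr M = 5 + (-1) + 2 = 6.
s = (5·(-1) − 4²) + (5·2 − 5²) + ((-1)·2 − 3²) = -21 + (-15) + (-11) = -47.
det M (expand along row 1) = 5·(-11) − 4·(-7) + 5·17 = 58.
Characteristic polynomial: λ³ − 6λ² − 47λ − 58 = 0.
Substitute λ = y + (tr M)/3 = y + 2.000000 to remove the quadratic term: y³ + p·y + q = 0 with p = s − (tr M)²/3 = -59.000000 and q = −2(tr M)³/27 + (tr M)·s/3 − det M = -168.000000.
Three real roots ⇒ use the trigonometric (Viète) form: r = 2√(−p/3) = 8.869423, φ = arccos(3q/(p·r)) = arccos(0.963126) = 0.272407 rad.
y_k = r·cos(φ/3 − 2πk/3) for k = 0, 1, 2 gives y = 8.832884, -3.719934, -5.112950.
λ_k = y_k + 2.000000 gives λ = 10.8329, -1.7199, -3.1129 (check: the sum is 6.0000 = tr M).

Eigenvalues sorted in increasing order: [-3.1129, -1.7199, 10.8329].


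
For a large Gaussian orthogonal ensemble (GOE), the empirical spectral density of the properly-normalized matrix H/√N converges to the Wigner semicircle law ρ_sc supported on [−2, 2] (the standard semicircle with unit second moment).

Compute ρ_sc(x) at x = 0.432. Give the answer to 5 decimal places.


ρ_sc(x) = (1/(2π)) √(4 − x²). With x = 0.432:
  4 − x² = 4 − (0.432)² = 4 − 0.186624 = 3.813376.
  √(4 − x²) = 1.952787.
  1/(2π) = 0.159155.
  ρ_sc(0.432) = 0.159155 · 1.952787 = 0.310796.

Rounded to 5 decimal places: ρ_sc(0.432) ≈ 0.31080.


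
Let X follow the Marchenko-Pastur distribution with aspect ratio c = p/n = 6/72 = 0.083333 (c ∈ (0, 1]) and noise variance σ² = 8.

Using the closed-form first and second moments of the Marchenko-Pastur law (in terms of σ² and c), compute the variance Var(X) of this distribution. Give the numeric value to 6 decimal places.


Recall the MP moments m_1 = E[X] = σ² and m_2 = E[X²] = σ⁴ (1 + c).
m_1 = E[X] = σ² = 8, so m_1² = 64.
m_2 = E[X²] = σ⁴ (1 + c) = 64 · (1 + 0.083333) = 64 · 1.083333 = 69.333333.
(Note m_2 − m_1² simplifies to c · σ⁴ = 0.083333 · 64.)

Var(X) = m_2 − m_1² = 69.333333 − 64 = 5.333333.


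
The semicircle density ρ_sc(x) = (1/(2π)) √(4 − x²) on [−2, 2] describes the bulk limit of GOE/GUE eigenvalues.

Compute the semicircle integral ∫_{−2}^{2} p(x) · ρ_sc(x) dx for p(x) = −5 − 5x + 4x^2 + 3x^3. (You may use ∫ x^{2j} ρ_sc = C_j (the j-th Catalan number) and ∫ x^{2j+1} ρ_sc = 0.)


Write p(x) = Σ a_i x^i, split into monomials and integrate each against ρ_sc separately.
Using ∫ x^{2j} ρ_sc = C_j = (1/(j+1)) C(2j, j) (Catalan numbers) and ∫ x^{2j+1} ρ_sc = 0 (odd monomials vanish by symmetry):
  i = 0 (even): a_0 · C_{0} = -5 · 1 = -5
  i = 1 (odd): ∫ x^1 ρ_sc = 0 (vanishes)
  i = 2 (even): a_2 · C_{1} = 4 · 1 = 4
  i = 3 (odd): ∫ x^3 ρ_sc = 0 (vanishes)

Summing the contributions: ∫_{−2}^{2} p(x) ρ_sc(x) dx = (-5) + 4 = -1.


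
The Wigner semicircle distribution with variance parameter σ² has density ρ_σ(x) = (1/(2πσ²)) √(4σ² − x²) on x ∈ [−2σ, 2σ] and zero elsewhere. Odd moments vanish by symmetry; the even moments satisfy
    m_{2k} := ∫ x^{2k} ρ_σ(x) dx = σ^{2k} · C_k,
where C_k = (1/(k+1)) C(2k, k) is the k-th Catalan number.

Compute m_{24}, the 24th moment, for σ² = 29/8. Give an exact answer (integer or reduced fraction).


By the scaled semicircle moment identity, m_{2k} = σ^{2k} · C_k with k = 12.
C_12 = (1/(k+1)) · C(2k, k) = (1/13) · C(24, 12) = (1/13) · 2704156 = 208012.
σ^{2k} = (σ²)^k = (29/8)^12 = 353814783205469041/68719476736.

Therefore m_{24} = σ^{24} · C_12 = (353814783205469041/68719476736) · 208012 = 18399430171034006539123/17179869184.


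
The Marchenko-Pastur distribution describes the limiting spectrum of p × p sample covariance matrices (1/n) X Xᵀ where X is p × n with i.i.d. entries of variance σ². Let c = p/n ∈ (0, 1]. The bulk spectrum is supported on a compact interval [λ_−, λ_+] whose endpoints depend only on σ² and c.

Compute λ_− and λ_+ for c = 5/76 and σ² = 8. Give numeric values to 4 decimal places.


c = 5/76 = 0.065789; √c = 0.256495.
λ_− = σ² (1 − √c)² = 8 · (1 − 0.256495)² = 8 · (0.743505)² = 4.422402.
λ_+ = σ² (1 + √c)² = 8 · (1 + 0.256495)² = 8 · (1.256495)² = 12.630229.

Rounded to 4 decimal places: λ_− ≈ 4.4224, λ_+ ≈ 12.6302.


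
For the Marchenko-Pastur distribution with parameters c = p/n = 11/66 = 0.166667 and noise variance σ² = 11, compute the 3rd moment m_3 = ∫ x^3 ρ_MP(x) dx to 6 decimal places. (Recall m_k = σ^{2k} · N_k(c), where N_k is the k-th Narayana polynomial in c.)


E[X³] = σ⁶ (1 + 3c + c²) (third MP moment). With σ² = 11 (so σ⁶ = 1331) and c = 11/66 = 0.166667: E[X³] = 1331 · (1 + 3·0.166667 + (0.166667)²) = 1331 · 1.527778.

So E[X^3] = 2033.472222.


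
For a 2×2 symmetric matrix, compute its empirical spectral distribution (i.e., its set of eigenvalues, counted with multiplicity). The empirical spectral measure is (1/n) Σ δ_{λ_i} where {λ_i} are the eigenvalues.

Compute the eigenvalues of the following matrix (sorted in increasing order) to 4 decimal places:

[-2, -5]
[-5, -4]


Since M is real symmetric, both eigenvalues are real; they are the roots of det(λI − M) = λ² − (tr M) λ + det M.
tr M = -2 + (-4) = -6.
det M = (-2)·(-4) − (-5)² = 8 − 25 = -17.
Characteristic polynomial: λ² + 6λ − 17 = 0.
Discriminant Δ = (tr M)² − 4·det M = 36 − (-68) = 104; √Δ = 10.198039.
λ = (tr M ± √Δ)/2 = (-6 ± 10.198039)/2, giving (tr M − √Δ)/2 = -8.0990 and (tr M + √Δ)/2 = 2.0990.

Eigenvalues sorted in increasing order: [-8.0990, 2.0990].


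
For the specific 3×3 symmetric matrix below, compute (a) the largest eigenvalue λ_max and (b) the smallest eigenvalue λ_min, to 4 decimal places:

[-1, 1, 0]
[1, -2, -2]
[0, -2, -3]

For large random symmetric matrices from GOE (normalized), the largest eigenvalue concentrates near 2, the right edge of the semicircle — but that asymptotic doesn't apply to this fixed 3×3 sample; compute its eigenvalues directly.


Since M is real symmetric, all three eigenvalues are real; they are the roots of det(λI − M) = λ³ − (tr M) λ² + s λ − det M, where s is the sum of the principal 2×2 minors.
tr M = -1 + (-2) + (-3) = -6.
s = ((-1)·(-2) − 1²) + ((-1)·(-3) − 0²) + ((-2)·(-3) − (-2)²) = 1 + 3 + 2 = 6.
det M (expand along row 1) = (-1)·2 − 1·(-3) + 0·(-2) = 1.
Characteristic polynomial: λ³ + 6λ² + 6λ − 1 = 0.
Substitute λ = y + (tr M)/3 = y − 2.000000 to remove the quadratic term: y³ + p·y + q = 0 with p = s − (tr M)²/3 = -6.000000 and q = −2(tr M)³/27 + (tr M)·s/3 − det M = 3.000000.
Three real roots ⇒ use the trigonometric (Viète) form: r = 2√(−p/3) = 2.828427, φ = arccos(3q/(p·r)) = arccos(-0.530330) = 2.129786 rad.
y_k = r·cos(φ/3 − 2πk/3) for k = 0, 1, 2 gives y = 2.145103, 0.523976, -2.669079.
λ_k = y_k − 2.000000 gives λ = 0.1451, -1.4760, -4.6691 (check: the sum is -6.0000 = tr M).

Hence λ_max = 0.1451 and λ_min = -4.6691.


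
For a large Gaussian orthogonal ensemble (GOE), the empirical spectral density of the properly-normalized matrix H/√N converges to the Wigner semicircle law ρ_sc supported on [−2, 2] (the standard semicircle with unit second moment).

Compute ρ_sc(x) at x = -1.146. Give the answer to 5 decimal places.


ρ_sc(x) = (1/(2π)) √(4 − x²). With x = -1.146:
  4 − x² = 4 − (-1.146)² = 4 − 1.313316 = 2.686684.
  √(4 − x²) = 1.639111.
  1/(2π) = 0.159155.
  ρ_sc(-1.146) = 0.159155 · 1.639111 = 0.260873.

Rounded to 5 decimal places: ρ_sc(-1.146) ≈ 0.26087.


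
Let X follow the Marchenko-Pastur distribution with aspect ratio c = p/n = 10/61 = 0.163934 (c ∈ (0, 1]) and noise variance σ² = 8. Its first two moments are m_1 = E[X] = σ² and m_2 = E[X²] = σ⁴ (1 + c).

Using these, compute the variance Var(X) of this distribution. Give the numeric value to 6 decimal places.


m_1 = E[X] = σ² = 8, so m_1² = 64.
m_2 = E[X²] = σ⁴ (1 + c) = 64 · (1 + 0.163934) = 64 · 1.163934 = 74.491803.
(Note m_2 − m_1² simplifies to c · σ⁴ = 0.163934 · 64.)

Var(X) = m_2 − m_1² = 74.491803 − 64 = 10.491803.


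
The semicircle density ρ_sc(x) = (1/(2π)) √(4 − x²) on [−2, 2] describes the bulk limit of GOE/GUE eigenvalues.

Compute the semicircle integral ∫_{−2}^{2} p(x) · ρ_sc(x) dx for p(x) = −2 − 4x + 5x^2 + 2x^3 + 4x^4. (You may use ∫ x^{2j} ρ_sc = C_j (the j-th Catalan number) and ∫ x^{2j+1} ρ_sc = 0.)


Write p(x) = Σ a_i x^i, split into monomials and integrate each against ρ_sc separately.
Using ∫ x^{2j} ρ_sc = C_j = (1/(j+1)) C(2j, j) (Catalan numbers) and ∫ x^{2j+1} ρ_sc = 0 (odd monomials vanish by symmetry):
  i = 0 (even): a_0 · C_{0} = -2 · 1 = -2
  i = 1 (odd): ∫ x^1 ρ_sc = 0 (vanishes)
  i = 2 (even): a_2 · C_{1} = 5 · 1 = 5
  i = 3 (odd): ∫ x^3 ρ_sc = 0 (vanishes)
  i = 4 (even): a_4 · C_{2} = 4 · 2 = 8

Summing the contributions: ∫_{−2}^{2} p(x) ρ_sc(x) dx = (-2) + 5 + 8 = 11.


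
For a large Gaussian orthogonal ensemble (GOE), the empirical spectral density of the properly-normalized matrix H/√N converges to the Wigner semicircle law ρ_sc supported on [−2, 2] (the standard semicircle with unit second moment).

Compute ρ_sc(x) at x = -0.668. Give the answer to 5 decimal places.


ρ_sc(x) = (1/(2π)) √(4 − x²). With x = -0.668:
  4 − x² = 4 − (-0.668)² = 4 − 0.446224 = 3.553776.
  √(4 − x²) = 1.885146.
  1/(2π) = 0.159155.
  ρ_sc(-0.668) = 0.159155 · 1.885146 = 0.300030.

Rounded to 5 decimal places: ρ_sc(-0.668) ≈ 0.30003.


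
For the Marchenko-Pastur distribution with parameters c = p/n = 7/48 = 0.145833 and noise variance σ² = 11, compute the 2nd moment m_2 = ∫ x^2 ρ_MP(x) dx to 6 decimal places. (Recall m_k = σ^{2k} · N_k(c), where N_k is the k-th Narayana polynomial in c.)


E[X²] = σ⁴ (1 + c) (second MP moment). With σ² = 11 (so σ⁴ = 121) and c = 7/48 = 0.145833: E[X²] = 121 · (1 + 0.145833) = 121 · 1.145833.

So E[X^2] = 138.645833.
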